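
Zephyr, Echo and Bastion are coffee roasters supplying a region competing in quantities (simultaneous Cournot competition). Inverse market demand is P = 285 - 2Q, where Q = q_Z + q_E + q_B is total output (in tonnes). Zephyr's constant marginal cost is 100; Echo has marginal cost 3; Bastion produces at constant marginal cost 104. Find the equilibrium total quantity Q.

81

Zephyr's profit: π_Z = (285 - 2Q)q_Z - (100q_Z). Setting ∂π_Z/∂q_Z = 0: 185 - 4q_Z - 2(q_E + q_B) = 0.
Echo's profit: π_E = (285 - 2Q)q_E - (3q_E). Setting ∂π_E/∂q_E = 0: 282 - 4q_E - 2(q_Z + q_B) = 0.
Bastion's profit: π_B = (285 - 2Q)q_B - (104q_B). Setting ∂π_B/∂q_B = 0: 181 - 4q_B - 2(q_Z + q_E) = 0.
Adding the 3 conditions: 648 − 4Q − 4Q = 0, i.e. Q = 81.
Back-substituting: q_Z = (185 − 162)/2 = 23/2, q_E = (282 − 162)/2 = 60, q_B = (181 − 162)/2 = 19/2.
Total output Q = 23/2 + 60 + 19/2 = 81.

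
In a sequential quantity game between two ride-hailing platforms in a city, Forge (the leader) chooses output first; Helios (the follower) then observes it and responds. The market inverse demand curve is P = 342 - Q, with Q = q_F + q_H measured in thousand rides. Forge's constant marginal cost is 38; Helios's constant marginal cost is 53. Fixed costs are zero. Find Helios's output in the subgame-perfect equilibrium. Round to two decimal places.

The follower Helios best-responds to any q_F: π_H = (342 - Q)q_H - 53q_H.
∂π_H/∂q_H = 289 - q_F - 2q_H = 0 gives the reaction function q_H = (289 - q_F)/2.
Forge substitutes q_H(q_F) into its own profit: π_F = q_F(342 - q_F - (289 - q_F)/2) - 38q_F = (395/2 - (1/2)q_F)q_F - 38q_F.
Maximising: ∂π_F/∂q_F = 319/2 - q_F = 0, giving q_F = 319/2.
Then q_H = (289 - 319/2)/2 = 259/4.

64.75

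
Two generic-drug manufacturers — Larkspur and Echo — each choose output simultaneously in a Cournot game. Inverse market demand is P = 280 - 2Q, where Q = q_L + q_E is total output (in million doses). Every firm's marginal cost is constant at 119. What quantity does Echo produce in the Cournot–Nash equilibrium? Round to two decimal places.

A representative firm's profit is π_i = q_i(280 - 2Q) - 119q_i.
First-order condition (treating rivals' output as given): 161 - 4q_i - 2q_j = 0.
With identical firms every q_j equals q_i, so q_j = q_i and 161 = 6q_i, giving q_i = 161/6.

26.83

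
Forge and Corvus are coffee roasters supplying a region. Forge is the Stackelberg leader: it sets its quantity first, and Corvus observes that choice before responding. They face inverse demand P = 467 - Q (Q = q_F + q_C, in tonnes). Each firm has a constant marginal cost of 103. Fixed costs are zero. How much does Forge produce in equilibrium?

The follower Corvus best-responds to any q_F: π_C = (467 - Q)q_C - 103q_C.
Follower FOC: 364 - q_F - 2q_C = 0, so q_C(q_F) = (364 - q_F)/2.
Forge substitutes q_C(q_F) into its own profit: π_F = q_F(467 - q_F - (364 - q_F)/2) - 103q_F = (285 - (1/2)q_F)q_F - 103q_F.
Leader FOC: 182 - q_F = 0, so q_F = 182.
Then q_C = (364 - 182)/2 = 91.

182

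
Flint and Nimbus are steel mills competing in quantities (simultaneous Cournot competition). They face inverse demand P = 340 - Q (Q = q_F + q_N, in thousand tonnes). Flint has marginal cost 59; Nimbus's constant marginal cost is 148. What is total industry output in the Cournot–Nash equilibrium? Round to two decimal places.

Flint's profit: π_F = (340 - Q)q_F - (59q_F). Setting ∂π_F/∂q_F = 0: 281 - 2q_F - (q_N) = 0.
Nimbus's first-order condition: 192 - 2q_N - (q_F) = 0.
Rearranging gives the reaction functions q_F = (281 - q_N)/2 and q_N = (192 - q_F)/2.
Solving the pair: q_F = 370/3, q_N = 103/3.
Total output Q = 370/3 + 103/3 = 473/3.

157.67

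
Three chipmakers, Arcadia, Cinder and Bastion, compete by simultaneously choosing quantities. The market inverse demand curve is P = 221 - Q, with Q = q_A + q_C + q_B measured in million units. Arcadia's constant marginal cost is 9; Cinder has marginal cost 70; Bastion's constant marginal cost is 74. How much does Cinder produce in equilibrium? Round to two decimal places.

Arcadia's profit: π_A = (221 - Q)q_A - (9q_A). Setting ∂π_A/∂q_A = 0: 212 - 2q_A - (q_C + q_B) = 0.
Cinder's profit: π_C = (221 - Q)q_C - (70q_C). Setting ∂π_C/∂q_C = 0: 151 - 2q_C - (q_A + q_B) = 0.
Bastion's first-order condition: 147 - 2q_B - (q_A + q_C) = 0.
Adding the 3 first-order conditions: 510 − 4Q = 0, so Q = 255/2.
Back-substituting: q_A = (212 − 255/2) = 169/2, q_C = (151 − 255/2) = 47/2, q_B = (147 − 255/2) = 39/2.

23.50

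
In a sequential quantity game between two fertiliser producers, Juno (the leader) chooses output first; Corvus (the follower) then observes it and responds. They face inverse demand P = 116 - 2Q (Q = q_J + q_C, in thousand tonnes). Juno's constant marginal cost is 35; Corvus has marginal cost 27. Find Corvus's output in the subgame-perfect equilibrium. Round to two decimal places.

The follower Corvus best-responds to any q_J: π_C = (116 - 2Q)q_C - 27q_C.
∂π_C/∂q_C = 89 - 2q_J - 4q_C = 0 gives the reaction function q_C = (89 - 2q_J)/4.
The leader anticipates this reaction. Substituting into P = 116 - 2Q gives P = 143/2 - q_J, so π_J = (143/2 - q_J)q_J - 35q_J.
The leader's first-order condition 73/2 - 2q_J = 0 yields q_J = 73/4.
Then q_C = (89 - 2·(73/4))/4 = 105/8.

13.13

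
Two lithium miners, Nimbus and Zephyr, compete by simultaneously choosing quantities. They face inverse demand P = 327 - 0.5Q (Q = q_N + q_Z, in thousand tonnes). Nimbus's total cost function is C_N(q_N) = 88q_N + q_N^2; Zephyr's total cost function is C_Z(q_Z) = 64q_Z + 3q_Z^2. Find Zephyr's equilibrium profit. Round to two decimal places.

3643.62

Nimbus's profit: π_N = (327 - 0.5Q)q_N - (88q_N + q_N²). Setting ∂π_N/∂q_N = 0: 239 - 3q_N - (1/2)(q_Z) = 0.
Zephyr's first-order condition: 263 - 7q_Z - (1/2)(q_N) = 0.
Rearranging gives the reaction functions q_N = (239 - (1/2)q_Z)/3 and q_Z = (263 - (1/2)q_N)/7.
Solving the pair: q_N = 74.2892, q_Z = 32.2651.
Price P = 327 - (1/2)·106.5542 = 273.7229.
Zephyr's profit: 273.7229·32.2651 - 64·32.2651 - 3·32.2651² = 3643.6194.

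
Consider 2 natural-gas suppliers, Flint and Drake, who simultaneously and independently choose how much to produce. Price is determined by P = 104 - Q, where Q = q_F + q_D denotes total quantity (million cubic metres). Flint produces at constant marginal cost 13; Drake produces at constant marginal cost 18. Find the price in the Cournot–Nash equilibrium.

45

Flint's profit: π_F = (104 - Q)q_F - (13q_F). Setting ∂π_F/∂q_F = 0: 91 - 2q_F - (q_D) = 0.
Drake's first-order condition: 86 - 2q_D - (q_F) = 0.
Rearranging gives the reaction functions q_F = (91 - q_D)/2 and q_D = (86 - q_F)/2.
Solving the pair: q_F = 32, q_D = 27.
Total output Q = 59, so price P = 104 - 59 = 45.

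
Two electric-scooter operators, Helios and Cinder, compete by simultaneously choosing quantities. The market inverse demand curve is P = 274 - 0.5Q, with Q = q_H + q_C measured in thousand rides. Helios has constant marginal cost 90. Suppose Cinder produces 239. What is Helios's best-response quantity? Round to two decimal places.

64.50

With the rival's output fixed at 239, Helios's profit is π_H = (274 - (1/2)·239 - (1/2)q_H)q_H - (90q_H) = (309/2 - (1/2)q_H)q_H - (90q_H).
∂π_H/∂q_H = 129/2 - q_H = 0, so q_H = 129/2.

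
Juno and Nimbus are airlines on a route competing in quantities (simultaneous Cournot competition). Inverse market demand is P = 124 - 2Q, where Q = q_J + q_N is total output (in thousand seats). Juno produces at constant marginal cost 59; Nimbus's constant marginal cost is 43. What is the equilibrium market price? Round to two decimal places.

Juno's profit: π_J = (124 - 2Q)q_J - (59q_J). Setting ∂π_J/∂q_J = 0: 65 - 4q_J - 2(q_N) = 0.
Nimbus's profit: π_N = (124 - 2Q)q_N - (43q_N). Setting ∂π_N/∂q_N = 0: 81 - 4q_N - 2(q_J) = 0.
Rearranging gives the reaction functions q_J = (65 - 2q_N)/4 and q_N = (81 - 2q_J)/4.
Solving the pair: q_J = 49/6, q_N = 97/6.
Total output Q = 73/3, so price P = 124 - 2·(73/3) = 226/3.

75.33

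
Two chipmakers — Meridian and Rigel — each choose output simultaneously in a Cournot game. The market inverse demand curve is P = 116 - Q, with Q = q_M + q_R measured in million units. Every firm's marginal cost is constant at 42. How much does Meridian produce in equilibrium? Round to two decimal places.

Each firm earns π_i = (116 - Q)q_i - 42q_i.
Setting ∂π_i/∂q_i = 0 with rivals' quantities fixed: 74 - 2q_i - q_j = 0.
By symmetry each firm produces the same amount; substituting q_j = q_i yields q_i = 74/3.

24.67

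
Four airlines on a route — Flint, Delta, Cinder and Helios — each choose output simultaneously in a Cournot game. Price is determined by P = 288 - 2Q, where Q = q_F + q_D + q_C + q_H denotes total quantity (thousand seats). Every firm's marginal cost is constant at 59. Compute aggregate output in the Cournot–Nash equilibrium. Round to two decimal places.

Each firm earns π_i = (288 - 2Q)q_i - 59q_i.
First-order condition (treating rivals' output as given): 229 - 4q_i - 2·Σ_{j≠i} q_j = 0.
With identical firms every q_j equals q_i, so Σ_{j≠i} q_j = 3q_i and 229 = 10q_i, giving q_i = 229/10.
Total output Q = 229/10 + 229/10 + 229/10 + 229/10 = 458/5.

91.60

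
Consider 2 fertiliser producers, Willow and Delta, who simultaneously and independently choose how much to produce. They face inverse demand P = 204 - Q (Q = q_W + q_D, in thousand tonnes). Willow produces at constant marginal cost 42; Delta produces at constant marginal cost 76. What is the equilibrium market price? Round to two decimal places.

Willow's profit: π_W = (204 - Q)q_W - (42q_W). Setting ∂π_W/∂q_W = 0: 162 - 2q_W - (q_D) = 0.
Delta's profit: π_D = (204 - Q)q_D - (76q_D). Setting ∂π_D/∂q_D = 0: 128 - 2q_D - (q_W) = 0.
Rearranging gives the reaction functions q_W = (162 - q_D)/2 and q_D = (128 - q_W)/2.
Solving the pair: q_W = 196/3, q_D = 94/3.
Total output Q = 290/3, so price P = 204 - 290/3 = 322/3.

107.33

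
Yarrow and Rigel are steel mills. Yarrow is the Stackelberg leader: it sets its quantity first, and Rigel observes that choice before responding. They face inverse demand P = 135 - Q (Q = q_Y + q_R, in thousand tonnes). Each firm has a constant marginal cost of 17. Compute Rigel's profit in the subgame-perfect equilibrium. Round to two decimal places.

The follower Rigel best-responds to any q_Y: π_R = (135 - Q)q_R - 17q_R.
Setting the follower's marginal profit to zero, 118 - q_Y - 2q_R = 0, i.e. q_R = (118 - q_Y)/2.
The leader anticipates this reaction. Substituting into P = 135 - Q gives P = 76 - (1/2)q_Y, so π_Y = (76 - (1/2)q_Y)q_Y - 17q_Y.
Maximising: ∂π_Y/∂q_Y = 59 - q_Y = 0, giving q_Y = 59.
Then q_R = (118 - 59)/2 = 59/2.
Price P = 135 - 177/2 = 93/2.
Rigel's profit: (93/2 - 17)·(59/2) = 870.2500.

870.25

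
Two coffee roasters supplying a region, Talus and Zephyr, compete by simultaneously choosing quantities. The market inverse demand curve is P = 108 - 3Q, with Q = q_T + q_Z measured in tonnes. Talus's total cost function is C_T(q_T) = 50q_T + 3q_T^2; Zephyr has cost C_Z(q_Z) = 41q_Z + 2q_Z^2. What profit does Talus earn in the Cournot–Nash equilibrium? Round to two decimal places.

69.95

Talus's profit: π_T = (108 - 3Q)q_T - (50q_T + 3q_T²). Setting ∂π_T/∂q_T = 0: 58 - 12q_T - 3(q_Z) = 0.
Zephyr's profit: π_Z = (108 - 3Q)q_Z - (41q_Z + 2q_Z²). Setting ∂π_Z/∂q_Z = 0: 67 - 10q_Z - 3(q_T) = 0.
Rearranging gives the reaction functions q_T = (58 - 3q_Z)/12 and q_Z = (67 - 3q_T)/10.
Substituting one into the other gives q_T = 379/111 and q_Z = 210/37.
Price P = 108 - 3·(1009/111) = 80.7297.
Talus's profit: 80.7297·(379/111) - 50·(379/111) - 3(379/111)² = 69.9494.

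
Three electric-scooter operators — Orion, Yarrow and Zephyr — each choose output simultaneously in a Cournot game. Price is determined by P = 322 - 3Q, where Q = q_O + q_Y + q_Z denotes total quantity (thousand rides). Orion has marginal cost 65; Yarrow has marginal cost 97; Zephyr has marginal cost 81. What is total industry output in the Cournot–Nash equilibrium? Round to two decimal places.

Orion's profit: π_O = (322 - 3Q)q_O - (65q_O). Setting ∂π_O/∂q_O = 0: 257 - 6q_O - 3(q_Y + q_Z) = 0.
Yarrow's first-order condition: 225 - 6q_Y - 3(q_O + q_Z) = 0.
Zephyr's profit: π_Z = (322 - 3Q)q_Z - (81q_Z). Setting ∂π_Z/∂q_Z = 0: 241 - 6q_Z - 3(q_O + q_Y) = 0.
Adding the 3 conditions: 723 − 6Q − 6Q = 0, i.e. Q = 241/4.
Back-substituting: q_O = (257 − 723/4)/3 = 305/12, q_Y = (225 − 723/4)/3 = 59/4, q_Z = (241 − 723/4)/3 = 241/12.
Total output Q = 305/12 + 59/4 + 241/12 = 241/4.

60.25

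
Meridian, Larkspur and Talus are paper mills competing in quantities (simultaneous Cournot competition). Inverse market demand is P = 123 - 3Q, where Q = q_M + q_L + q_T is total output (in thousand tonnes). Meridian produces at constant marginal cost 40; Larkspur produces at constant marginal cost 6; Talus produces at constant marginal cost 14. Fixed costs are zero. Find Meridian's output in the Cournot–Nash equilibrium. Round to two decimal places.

1.92

Meridian's profit: π_M = (123 - 3Q)q_M - (40q_M). Setting ∂π_M/∂q_M = 0: 83 - 6q_M - 3(q_L + q_T) = 0.
Larkspur's first-order condition: 117 - 6q_L - 3(q_M + q_T) = 0.
Talus's profit: π_T = (123 - 3Q)q_T - (14q_T). Setting ∂π_T/∂q_T = 0: 109 - 6q_T - 3(q_M + q_L) = 0.
Adding the 3 first-order conditions: 309 − 12Q = 0, so Q = 103/4.
Back-substituting: q_M = (83 − 309/4)/3 = 23/12, q_L = (117 − 309/4)/3 = 53/4, q_T = (109 − 309/4)/3 = 127/12.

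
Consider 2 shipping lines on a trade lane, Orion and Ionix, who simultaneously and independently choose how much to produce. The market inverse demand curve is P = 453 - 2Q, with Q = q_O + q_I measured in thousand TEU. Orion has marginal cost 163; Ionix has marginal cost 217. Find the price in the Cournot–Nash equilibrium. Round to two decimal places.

277.67

Orion's profit: π_O = (453 - 2Q)q_O - (163q_O). Setting ∂π_O/∂q_O = 0: 290 - 4q_O - 2(q_I) = 0.
Ionix's profit: π_I = (453 - 2Q)q_I - (217q_I). Setting ∂π_I/∂q_I = 0: 236 - 4q_I - 2(q_O) = 0.
Rearranging gives the reaction functions q_O = (290 - 2q_I)/4 and q_I = (236 - 2q_O)/4.
Substituting one into the other gives q_O = 172/3 and q_I = 91/3.
Total output Q = 263/3, so price P = 453 - 2·(263/3) = 833/3.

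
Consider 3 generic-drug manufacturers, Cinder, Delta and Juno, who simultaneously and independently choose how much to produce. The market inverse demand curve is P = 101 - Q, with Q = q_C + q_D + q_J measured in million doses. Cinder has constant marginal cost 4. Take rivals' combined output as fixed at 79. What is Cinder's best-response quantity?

9

With rivals' combined output fixed at 79, Cinder's profit is π_C = (101 - 79 - q_C)q_C - (4q_C) = (22 - q_C)q_C - (4q_C).
∂π_C/∂q_C = 18 - 2q_C = 0, so q_C = 9.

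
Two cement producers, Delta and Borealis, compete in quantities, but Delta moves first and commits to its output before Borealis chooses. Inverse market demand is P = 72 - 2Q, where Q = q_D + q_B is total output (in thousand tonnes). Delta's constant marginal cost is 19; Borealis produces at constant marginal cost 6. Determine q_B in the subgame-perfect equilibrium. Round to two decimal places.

11.50

The follower Borealis best-responds to any q_D: π_B = (72 - 2Q)q_B - 6q_B.
∂π_B/∂q_B = 66 - 2q_D - 4q_B = 0 gives the reaction function q_B = (66 - 2q_D)/4.
Delta substitutes q_B(q_D) into its own profit: π_D = q_D(72 - 2q_D - (66 - 2q_D)/2) - 19q_D = (39 - q_D)q_D - 19q_D.
Leader FOC: 20 - 2q_D = 0, so q_D = 10.
Then q_B = (66 - 2·10)/4 = 23/2.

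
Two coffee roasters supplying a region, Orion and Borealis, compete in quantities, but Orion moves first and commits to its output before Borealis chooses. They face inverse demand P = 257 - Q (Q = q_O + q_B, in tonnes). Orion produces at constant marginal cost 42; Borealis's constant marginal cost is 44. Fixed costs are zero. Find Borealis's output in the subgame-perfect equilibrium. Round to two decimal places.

The follower Borealis best-responds to any q_O: π_B = (257 - Q)q_B - 44q_B.
∂π_B/∂q_B = 213 - q_O - 2q_B = 0 gives the reaction function q_B = (213 - q_O)/2.
Orion substitutes q_B(q_O) into its own profit: π_O = q_O(257 - q_O - (213 - q_O)/2) - 42q_O = (301/2 - (1/2)q_O)q_O - 42q_O.
The leader's first-order condition 217/2 - q_O = 0 yields q_O = 217/2.
Then q_B = (213 - 217/2)/2 = 209/4.

52.25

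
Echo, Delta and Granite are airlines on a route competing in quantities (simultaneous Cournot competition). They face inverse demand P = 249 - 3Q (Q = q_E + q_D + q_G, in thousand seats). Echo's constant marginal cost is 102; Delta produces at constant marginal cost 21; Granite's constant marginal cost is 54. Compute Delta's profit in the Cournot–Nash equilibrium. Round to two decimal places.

Echo's profit: π_E = (249 - 3Q)q_E - (102q_E). Setting ∂π_E/∂q_E = 0: 147 - 6q_E - 3(q_D + q_G) = 0.
Delta's profit: π_D = (249 - 3Q)q_D - (21q_D). Setting ∂π_D/∂q_D = 0: 228 - 6q_D - 3(q_E + q_G) = 0.
Granite's profit: π_G = (249 - 3Q)q_G - (54q_G). Setting ∂π_G/∂q_G = 0: 195 - 6q_G - 3(q_E + q_D) = 0.
Summing all 3 equations gives 570 − 12Q = 0, hence Q = 95/2.
Back-substituting: q_E = (147 − 285/2)/3 = 3/2, q_D = (228 − 285/2)/3 = 57/2, q_G = (195 − 285/2)/3 = 35/2.
Price P = 249 - 3·(95/2) = 213/2.
Delta's profit: (213/2 - 21)·(57/2) = 2436.7500.

2436.75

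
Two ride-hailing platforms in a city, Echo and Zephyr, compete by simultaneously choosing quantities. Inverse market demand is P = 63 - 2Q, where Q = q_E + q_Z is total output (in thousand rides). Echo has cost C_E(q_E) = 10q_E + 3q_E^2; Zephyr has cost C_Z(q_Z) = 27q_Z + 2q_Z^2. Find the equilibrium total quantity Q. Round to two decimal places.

7.97

Echo's profit: π_E = (63 - 2Q)q_E - (10q_E + 3q_E²). Setting ∂π_E/∂q_E = 0: 53 - 10q_E - 2(q_Z) = 0.
Zephyr's profit: π_Z = (63 - 2Q)q_Z - (27q_Z + 2q_Z²). Setting ∂π_Z/∂q_Z = 0: 36 - 8q_Z - 2(q_E) = 0.
So q_E = (53 - 2q_Z)/10 and q_Z = (36 - 2q_E)/8.
Substituting one into the other gives q_E = 88/19 and q_Z = 127/38.
Total output Q = 88/19 + 127/38 = 303/38.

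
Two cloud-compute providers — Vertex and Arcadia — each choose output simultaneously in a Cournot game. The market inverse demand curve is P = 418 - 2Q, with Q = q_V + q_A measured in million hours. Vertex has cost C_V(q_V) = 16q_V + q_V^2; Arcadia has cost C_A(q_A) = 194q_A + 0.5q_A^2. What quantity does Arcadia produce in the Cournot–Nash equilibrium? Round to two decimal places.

20.77

Vertex's profit: π_V = (418 - 2Q)q_V - (16q_V + q_V²). Setting ∂π_V/∂q_V = 0: 402 - 6q_V - 2(q_A) = 0.
Arcadia's profit: π_A = (418 - 2Q)q_A - (194q_A + (1/2)q_A²). Setting ∂π_A/∂q_A = 0: 224 - 5q_A - 2(q_V) = 0.
Rearranging gives the reaction functions q_V = (402 - 2q_A)/6 and q_A = (224 - 2q_V)/5.
Solving the pair: q_V = 781/13, q_A = 270/13.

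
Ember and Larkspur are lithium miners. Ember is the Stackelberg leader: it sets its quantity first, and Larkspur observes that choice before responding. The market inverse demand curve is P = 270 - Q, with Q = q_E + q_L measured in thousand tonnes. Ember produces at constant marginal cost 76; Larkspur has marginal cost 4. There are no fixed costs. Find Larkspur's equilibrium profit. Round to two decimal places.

Solve by backward induction. Given q_E, the follower Larkspur maximises π_L = (270 - q_E - q_L)q_L - 4q_L.
∂π_L/∂q_L = 266 - q_E - 2q_L = 0 gives the reaction function q_L = (266 - q_E)/2.
The leader anticipates this reaction. Substituting into P = 270 - Q gives P = 137 - (1/2)q_E, so π_E = (137 - (1/2)q_E)q_E - 76q_E.
Leader FOC: 61 - q_E = 0, so q_E = 61.
Then q_L = (266 - 61)/2 = 205/2.
Price P = 270 - 327/2 = 213/2.
Larkspur's profit: (213/2 - 4)·(205/2) = 10506.2500.

10506.25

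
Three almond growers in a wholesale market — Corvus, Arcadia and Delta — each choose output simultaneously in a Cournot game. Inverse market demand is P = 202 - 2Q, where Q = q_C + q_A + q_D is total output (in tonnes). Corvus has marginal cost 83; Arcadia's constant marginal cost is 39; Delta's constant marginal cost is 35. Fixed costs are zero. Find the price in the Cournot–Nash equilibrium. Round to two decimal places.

89.75

Corvus's profit: π_C = (202 - 2Q)q_C - (83q_C). Setting ∂π_C/∂q_C = 0: 119 - 4q_C - 2(q_A + q_D) = 0.
Arcadia's profit: π_A = (202 - 2Q)q_A - (39q_A). Setting ∂π_A/∂q_A = 0: 163 - 4q_A - 2(q_C + q_D) = 0.
Delta's first-order condition: 167 - 4q_D - 2(q_C + q_A) = 0.
Adding the 3 conditions: 449 − 4Q − 4Q = 0, i.e. Q = 449/8.
Back-substituting: q_C = (119 − 449/4)/2 = 27/8, q_A = (163 − 449/4)/2 = 203/8, q_D = (167 − 449/4)/2 = 219/8.
Total output Q = 449/8, so price P = 202 - 2·(449/8) = 359/4.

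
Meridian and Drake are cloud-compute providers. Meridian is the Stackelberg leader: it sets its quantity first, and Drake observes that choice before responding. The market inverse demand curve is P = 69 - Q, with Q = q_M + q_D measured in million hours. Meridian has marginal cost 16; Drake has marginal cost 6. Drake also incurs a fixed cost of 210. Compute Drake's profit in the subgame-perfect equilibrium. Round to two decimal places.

The follower Drake best-responds to any q_M: π_D = (69 - Q)q_D - 6q_D.
∂π_D/∂q_D = 63 - q_M - 2q_D = 0 gives the reaction function q_D = (63 - q_M)/2.
The leader anticipates this reaction. Substituting into P = 69 - Q gives P = 75/2 - (1/2)q_M, so π_M = (75/2 - (1/2)q_M)q_M - 16q_M.
Maximising: ∂π_M/∂q_M = 43/2 - q_M = 0, giving q_M = 43/2.
Then q_D = (63 - 43/2)/2 = 83/4.
Price P = 69 - 169/4 = 107/4.
Drake's profit: (107/4 - 6)·(83/4) - 210 = 220.5625.

220.56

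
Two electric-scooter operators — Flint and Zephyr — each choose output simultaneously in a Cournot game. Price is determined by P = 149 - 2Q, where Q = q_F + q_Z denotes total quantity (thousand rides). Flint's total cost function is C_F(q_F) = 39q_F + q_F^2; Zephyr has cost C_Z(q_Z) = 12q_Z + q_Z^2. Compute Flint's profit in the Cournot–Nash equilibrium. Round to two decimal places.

Flint's profit: π_F = (149 - 2Q)q_F - (39q_F + q_F²). Setting ∂π_F/∂q_F = 0: 110 - 6q_F - 2(q_Z) = 0.
Zephyr's profit: π_Z = (149 - 2Q)q_Z - (12q_Z + q_Z²). Setting ∂π_Z/∂q_Z = 0: 137 - 6q_Z - 2(q_F) = 0.
Rearranging gives the reaction functions q_F = (110 - 2q_Z)/6 and q_Z = (137 - 2q_F)/6.
Substituting one into the other gives q_F = 193/16 and q_Z = 301/16.
Price P = 149 - 2·(247/8) = 349/4.
Flint's profit: (349/4)·(193/16) - 39·(193/16) - (193/16)² = 436.5117.

436.51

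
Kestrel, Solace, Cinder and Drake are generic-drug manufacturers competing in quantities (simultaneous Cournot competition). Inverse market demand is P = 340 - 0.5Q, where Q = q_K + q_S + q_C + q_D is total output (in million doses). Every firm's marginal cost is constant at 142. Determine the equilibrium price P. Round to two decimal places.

181.60

Each firm earns π_i = (340 - 0.5Q)q_i - 142q_i.
First-order condition (treating rivals' output as given): 198 - q_i - (1/2)·Σ_{j≠i} q_j = 0.
With identical firms every q_j equals q_i, so Σ_{j≠i} q_j = 3q_i and 198 = (5/2)q_i, giving q_i = 396/5.
Total output Q = 1584/5, so price P = 340 - (1/2)·(1584/5) = 908/5.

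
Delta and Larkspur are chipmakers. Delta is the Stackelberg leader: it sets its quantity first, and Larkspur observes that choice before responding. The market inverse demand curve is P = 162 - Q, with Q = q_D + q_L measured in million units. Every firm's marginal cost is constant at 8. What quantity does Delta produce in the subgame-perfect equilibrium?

Solve by backward induction. Given q_D, the follower Larkspur maximises π_L = (162 - q_D - q_L)q_L - 8q_L.
Follower FOC: 154 - q_D - 2q_L = 0, so q_L(q_D) = (154 - q_D)/2.
Delta substitutes q_L(q_D) into its own profit: π_D = q_D(162 - q_D - (154 - q_D)/2) - 8q_D = (85 - (1/2)q_D)q_D - 8q_D.
Leader FOC: 77 - q_D = 0, so q_D = 77.
Then q_L = (154 - 77)/2 = 77/2.

77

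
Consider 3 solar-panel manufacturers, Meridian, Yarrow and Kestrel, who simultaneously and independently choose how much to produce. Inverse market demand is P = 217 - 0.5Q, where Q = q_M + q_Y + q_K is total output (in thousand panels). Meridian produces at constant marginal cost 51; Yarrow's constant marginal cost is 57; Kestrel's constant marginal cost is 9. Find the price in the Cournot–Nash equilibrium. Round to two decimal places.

Meridian's profit: π_M = (217 - 0.5Q)q_M - (51q_M). Setting ∂π_M/∂q_M = 0: 166 - q_M - (1/2)(q_Y + q_K) = 0.
Yarrow's first-order condition: 160 - q_Y - (1/2)(q_M + q_K) = 0.
Kestrel's profit: π_K = (217 - 0.5Q)q_K - (9q_K). Setting ∂π_K/∂q_K = 0: 208 - q_K - (1/2)(q_M + q_Y) = 0.
Adding the 3 first-order conditions: 534 − 2Q = 0, so Q = 267.
Back-substituting: q_M = (166 − 267/2)/(1/2) = 65, q_Y = (160 − 267/2)/(1/2) = 53, q_K = (208 − 267/2)/(1/2) = 149.
Total output Q = 267, so price P = 217 - (1/2)·267 = 167/2.

83.50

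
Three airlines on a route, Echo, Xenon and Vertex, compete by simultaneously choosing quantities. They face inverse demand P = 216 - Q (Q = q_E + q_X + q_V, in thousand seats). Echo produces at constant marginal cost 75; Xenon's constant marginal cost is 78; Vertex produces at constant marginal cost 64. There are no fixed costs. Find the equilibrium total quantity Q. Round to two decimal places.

107.75

Echo's profit: π_E = (216 - Q)q_E - (75q_E). Setting ∂π_E/∂q_E = 0: 141 - 2q_E - (q_X + q_V) = 0.
Xenon's first-order condition: 138 - 2q_X - (q_E + q_V) = 0.
Vertex's profit: π_V = (216 - Q)q_V - (64q_V). Setting ∂π_V/∂q_V = 0: 152 - 2q_V - (q_E + q_X) = 0.
Adding the 3 first-order conditions: 431 − 4Q = 0, so Q = 431/4.
Back-substituting: q_E = (141 − 431/4) = 133/4, q_X = (138 − 431/4) = 121/4, q_V = (152 − 431/4) = 177/4.
Total output Q = 133/4 + 121/4 + 177/4 = 431/4.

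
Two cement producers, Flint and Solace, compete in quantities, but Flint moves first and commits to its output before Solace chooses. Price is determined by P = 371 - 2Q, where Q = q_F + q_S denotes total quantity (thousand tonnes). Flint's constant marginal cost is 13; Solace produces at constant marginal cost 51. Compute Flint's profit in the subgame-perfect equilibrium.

Solve by backward induction. Given q_F, the follower Solace maximises π_S = (371 - 2q_F - 2q_S)q_S - 51q_S.
Follower FOC: 320 - 2q_F - 4q_S = 0, so q_S(q_F) = (320 - 2q_F)/4.
Flint substitutes q_S(q_F) into its own profit: π_F = q_F(371 - 2q_F - (320 - 2q_F)/2) - 13q_F = (211 - q_F)q_F - 13q_F.
The leader's first-order condition 198 - 2q_F = 0 yields q_F = 99.
Then q_S = (320 - 2·99)/4 = 61/2.
Price P = 371 - 2·(259/2) = 112.
Flint's profit: (112 - 13)·99 = 9801.

9801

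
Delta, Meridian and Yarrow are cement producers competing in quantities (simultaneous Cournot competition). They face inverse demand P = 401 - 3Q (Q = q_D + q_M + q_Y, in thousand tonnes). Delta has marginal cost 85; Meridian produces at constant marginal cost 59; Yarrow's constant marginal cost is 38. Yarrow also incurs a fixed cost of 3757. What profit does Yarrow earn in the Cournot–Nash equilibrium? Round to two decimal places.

113.02

Delta's profit: π_D = (401 - 3Q)q_D - (85q_D). Setting ∂π_D/∂q_D = 0: 316 - 6q_D - 3(q_M + q_Y) = 0.
Meridian's first-order condition: 342 - 6q_M - 3(q_D + q_Y) = 0.
Yarrow's first-order condition: 363 - 6q_Y - 3(q_D + q_M) = 0.
Summing all 3 equations gives 1021 − 12Q = 0, hence Q = 1021/12.
Back-substituting: q_D = (316 − 1021/4)/3 = 81/4, q_M = (342 − 1021/4)/3 = 347/12, q_Y = (363 − 1021/4)/3 = 431/12.
Price P = 401 - 3·(1021/12) = 583/4.
Yarrow's profit: (583/4 - 38)·(431/12) - 3757 = 113.0208.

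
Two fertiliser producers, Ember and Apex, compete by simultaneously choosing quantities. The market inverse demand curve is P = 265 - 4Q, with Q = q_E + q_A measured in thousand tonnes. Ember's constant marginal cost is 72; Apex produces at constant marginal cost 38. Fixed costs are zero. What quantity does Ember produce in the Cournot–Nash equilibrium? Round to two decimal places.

Ember's profit: π_E = (265 - 4Q)q_E - (72q_E). Setting ∂π_E/∂q_E = 0: 193 - 8q_E - 4(q_A) = 0.
Apex's profit: π_A = (265 - 4Q)q_A - (38q_A). Setting ∂π_A/∂q_A = 0: 227 - 8q_A - 4(q_E) = 0.
Rearranging gives the reaction functions q_E = (193 - 4q_A)/8 and q_A = (227 - 4q_E)/8.
Substituting one into the other gives q_E = 53/4 and q_A = 87/4.

13.25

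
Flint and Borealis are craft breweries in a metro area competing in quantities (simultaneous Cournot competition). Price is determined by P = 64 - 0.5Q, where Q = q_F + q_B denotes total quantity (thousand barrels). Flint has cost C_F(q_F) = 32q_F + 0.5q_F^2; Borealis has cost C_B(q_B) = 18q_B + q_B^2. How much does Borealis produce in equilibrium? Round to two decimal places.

13.22

Flint's profit: π_F = (64 - 0.5Q)q_F - (32q_F + (1/2)q_F²). Setting ∂π_F/∂q_F = 0: 32 - 2q_F - (1/2)(q_B) = 0.
Borealis's first-order condition: 46 - 3q_B - (1/2)(q_F) = 0.
Best responses: q_F = (32 - (1/2)q_B)/2, q_B = (46 - (1/2)q_F)/3.
Substituting one into the other gives q_F = 292/23 and q_B = 304/23.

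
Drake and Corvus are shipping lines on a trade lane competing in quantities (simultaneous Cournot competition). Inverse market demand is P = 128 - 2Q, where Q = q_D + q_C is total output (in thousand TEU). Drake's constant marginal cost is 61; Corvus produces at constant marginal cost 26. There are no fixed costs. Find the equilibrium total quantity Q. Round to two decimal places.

28.17

Drake's profit: π_D = (128 - 2Q)q_D - (61q_D). Setting ∂π_D/∂q_D = 0: 67 - 4q_D - 2(q_C) = 0.
Corvus's first-order condition: 102 - 4q_C - 2(q_D) = 0.
So q_D = (67 - 2q_C)/4 and q_C = (102 - 2q_D)/4.
Substituting one into the other gives q_D = 16/3 and q_C = 137/6.
Total output Q = 16/3 + 137/6 = 169/6.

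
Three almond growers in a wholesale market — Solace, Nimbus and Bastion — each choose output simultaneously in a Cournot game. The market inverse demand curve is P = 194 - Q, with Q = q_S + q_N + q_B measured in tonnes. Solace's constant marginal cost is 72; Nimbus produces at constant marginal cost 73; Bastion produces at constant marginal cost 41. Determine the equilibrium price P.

95

Solace's profit: π_S = (194 - Q)q_S - (72q_S). Setting ∂π_S/∂q_S = 0: 122 - 2q_S - (q_N + q_B) = 0.
Nimbus's profit: π_N = (194 - Q)q_N - (73q_N). Setting ∂π_N/∂q_N = 0: 121 - 2q_N - (q_S + q_B) = 0.
Bastion's profit: π_B = (194 - Q)q_B - (41q_B). Setting ∂π_B/∂q_B = 0: 153 - 2q_B - (q_S + q_N) = 0.
Adding the 3 first-order conditions: 396 − 4Q = 0, so Q = 99.
Back-substituting: q_S = (122 − 99) = 23, q_N = (121 − 99) = 22, q_B = (153 − 99) = 54.
Total output Q = 99, so price P = 194 - 99 = 95.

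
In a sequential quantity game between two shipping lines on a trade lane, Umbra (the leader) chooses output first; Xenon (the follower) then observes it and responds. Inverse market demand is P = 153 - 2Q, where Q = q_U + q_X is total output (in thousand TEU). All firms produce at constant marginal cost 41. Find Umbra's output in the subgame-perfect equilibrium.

The follower Xenon best-responds to any q_U: π_X = (153 - 2Q)q_X - 41q_X.
Setting the follower's marginal profit to zero, 112 - 2q_U - 4q_X = 0, i.e. q_X = (112 - 2q_U)/4.
The leader anticipates this reaction. Substituting into P = 153 - 2Q gives P = 97 - q_U, so π_U = (97 - q_U)q_U - 41q_U.
Leader FOC: 56 - 2q_U = 0, so q_U = 28.
Then q_X = (112 - 2·28)/4 = 14.

28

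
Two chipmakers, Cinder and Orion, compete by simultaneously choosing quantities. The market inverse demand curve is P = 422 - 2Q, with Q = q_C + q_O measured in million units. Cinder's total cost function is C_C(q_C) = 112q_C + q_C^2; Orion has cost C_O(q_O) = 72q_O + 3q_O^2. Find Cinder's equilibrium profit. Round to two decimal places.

5510.20

Cinder's profit: π_C = (422 - 2Q)q_C - (112q_C + q_C²). Setting ∂π_C/∂q_C = 0: 310 - 6q_C - 2(q_O) = 0.
Orion's first-order condition: 350 - 10q_O - 2(q_C) = 0.
So q_C = (310 - 2q_O)/6 and q_O = (350 - 2q_C)/10.
Solving the pair: q_C = 300/7, q_O = 185/7.
Price P = 422 - 2·(485/7) = 1984/7.
Cinder's profit: (1984/7)·(300/7) - 112·(300/7) - (300/7)² = 5510.2041.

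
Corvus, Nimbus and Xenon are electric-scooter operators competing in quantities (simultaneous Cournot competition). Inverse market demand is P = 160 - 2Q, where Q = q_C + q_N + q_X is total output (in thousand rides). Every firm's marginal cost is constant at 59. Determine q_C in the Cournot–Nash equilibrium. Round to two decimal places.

Each firm earns π_i = (160 - 2Q)q_i - 59q_i.
First-order condition (treating rivals' output as given): 101 - 4q_i - 2·Σ_{j≠i} q_j = 0.
With identical firms every q_j equals q_i, so Σ_{j≠i} q_j = 2q_i and 101 = 8q_i, giving q_i = 101/8.

12.63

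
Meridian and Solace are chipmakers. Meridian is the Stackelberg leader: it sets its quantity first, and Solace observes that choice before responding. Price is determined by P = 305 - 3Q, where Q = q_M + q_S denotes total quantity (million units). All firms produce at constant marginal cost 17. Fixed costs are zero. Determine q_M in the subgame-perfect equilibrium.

48

Solve by backward induction. Given q_M, the follower Solace maximises π_S = (305 - 3q_M - 3q_S)q_S - 17q_S.
∂π_S/∂q_S = 288 - 3q_M - 6q_S = 0 gives the reaction function q_S = (288 - 3q_M)/6.
The leader anticipates this reaction. Substituting into P = 305 - 3Q gives P = 161 - (3/2)q_M, so π_M = (161 - (3/2)q_M)q_M - 17q_M.
The leader's first-order condition 144 - 3q_M = 0 yields q_M = 48.
Then q_S = (288 - 3·48)/6 = 24.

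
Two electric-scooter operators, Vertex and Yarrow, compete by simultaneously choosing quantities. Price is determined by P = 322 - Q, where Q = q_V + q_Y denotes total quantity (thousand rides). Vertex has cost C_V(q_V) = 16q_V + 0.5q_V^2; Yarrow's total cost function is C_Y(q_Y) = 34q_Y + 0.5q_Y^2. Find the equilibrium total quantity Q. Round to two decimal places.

148.50

Vertex's profit: π_V = (322 - Q)q_V - (16q_V + (1/2)q_V²). Setting ∂π_V/∂q_V = 0: 306 - 3q_V - (q_Y) = 0.
Yarrow's profit: π_Y = (322 - Q)q_Y - (34q_Y + (1/2)q_Y²). Setting ∂π_Y/∂q_Y = 0: 288 - 3q_Y - (q_V) = 0.
So q_V = (306 - q_Y)/3 and q_Y = (288 - q_V)/3.
Solving the pair: q_V = 315/4, q_Y = 279/4.
Total output Q = 315/4 + 279/4 = 297/2.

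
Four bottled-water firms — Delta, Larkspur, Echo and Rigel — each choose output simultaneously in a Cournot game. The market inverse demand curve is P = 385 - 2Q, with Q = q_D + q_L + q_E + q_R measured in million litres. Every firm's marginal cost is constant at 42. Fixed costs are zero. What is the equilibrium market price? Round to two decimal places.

A representative firm's profit is π_i = q_i(385 - 2Q) - 42q_i.
Setting ∂π_i/∂q_i = 0 with rivals' quantities fixed: 343 - 4q_i - 2·Σ_{j≠i} q_j = 0.
By symmetry each firm produces the same amount; substituting Σ_{j≠i} q_j = 3q_i yields q_i = 343/10.
Total output Q = 686/5, so price P = 385 - 2·(686/5) = 553/5.

110.60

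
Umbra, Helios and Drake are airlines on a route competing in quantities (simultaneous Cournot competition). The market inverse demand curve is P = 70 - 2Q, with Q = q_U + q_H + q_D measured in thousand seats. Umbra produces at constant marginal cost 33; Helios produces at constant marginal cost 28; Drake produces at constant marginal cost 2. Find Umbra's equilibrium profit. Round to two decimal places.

0.03

Umbra's profit: π_U = (70 - 2Q)q_U - (33q_U). Setting ∂π_U/∂q_U = 0: 37 - 4q_U - 2(q_H + q_D) = 0.
Helios's first-order condition: 42 - 4q_H - 2(q_U + q_D) = 0.
Drake's profit: π_D = (70 - 2Q)q_D - (2q_D). Setting ∂π_D/∂q_D = 0: 68 - 4q_D - 2(q_U + q_H) = 0.
Summing all 3 equations gives 147 − 8Q = 0, hence Q = 147/8.
Back-substituting: q_U = (37 − 147/4)/2 = 1/8, q_H = (42 − 147/4)/2 = 21/8, q_D = (68 − 147/4)/2 = 125/8.
Price P = 70 - 2·(147/8) = 133/4.
Umbra's profit: (133/4 - 33)·(1/8) = 1/32.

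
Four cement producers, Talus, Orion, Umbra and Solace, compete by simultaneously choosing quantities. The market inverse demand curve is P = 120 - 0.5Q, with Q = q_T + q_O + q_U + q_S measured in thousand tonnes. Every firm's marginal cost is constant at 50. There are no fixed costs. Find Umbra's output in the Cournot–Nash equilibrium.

28

Each firm earns π_i = (120 - 0.5Q)q_i - 50q_i.
Setting ∂π_i/∂q_i = 0 with rivals' quantities fixed: 70 - q_i - (1/2)·Σ_{j≠i} q_j = 0.
By symmetry each firm produces the same amount; substituting Σ_{j≠i} q_j = 3q_i yields q_i = 70/(5/2) = 28.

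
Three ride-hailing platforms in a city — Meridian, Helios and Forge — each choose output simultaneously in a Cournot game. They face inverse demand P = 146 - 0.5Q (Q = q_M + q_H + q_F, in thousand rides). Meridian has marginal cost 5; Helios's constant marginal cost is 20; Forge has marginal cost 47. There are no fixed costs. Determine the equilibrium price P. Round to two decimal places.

Meridian's profit: π_M = (146 - 0.5Q)q_M - (5q_M). Setting ∂π_M/∂q_M = 0: 141 - q_M - (1/2)(q_H + q_F) = 0.
Helios's first-order condition: 126 - q_H - (1/2)(q_M + q_F) = 0.
Forge's profit: π_F = (146 - 0.5Q)q_F - (47q_F). Setting ∂π_F/∂q_F = 0: 99 - q_F - (1/2)(q_M + q_H) = 0.
Summing all 3 equations gives 366 − 2Q = 0, hence Q = 183.
Back-substituting: q_M = (141 − 183/2)/(1/2) = 99, q_H = (126 − 183/2)/(1/2) = 69, q_F = (99 − 183/2)/(1/2) = 15.
Total output Q = 183, so price P = 146 - (1/2)·183 = 109/2.

54.50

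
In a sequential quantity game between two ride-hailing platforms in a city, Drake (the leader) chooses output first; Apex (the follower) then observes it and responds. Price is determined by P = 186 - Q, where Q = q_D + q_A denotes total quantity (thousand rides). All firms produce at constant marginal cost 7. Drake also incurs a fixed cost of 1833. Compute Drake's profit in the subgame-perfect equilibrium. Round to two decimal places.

2172.13

Solve by backward induction. Given q_D, the follower Apex maximises π_A = (186 - q_D - q_A)q_A - 7q_A.
∂π_A/∂q_A = 179 - q_D - 2q_A = 0 gives the reaction function q_A = (179 - q_D)/2.
The leader anticipates this reaction. Substituting into P = 186 - Q gives P = 193/2 - (1/2)q_D, so π_D = (193/2 - (1/2)q_D)q_D - 7q_D.
Maximising: ∂π_D/∂q_D = 179/2 - q_D = 0, giving q_D = 179/2.
Then q_A = (179 - 179/2)/2 = 179/4.
Price P = 186 - 537/4 = 207/4.
Drake's profit: (207/4 - 7)·(179/2) - 1833 = 2172.1250.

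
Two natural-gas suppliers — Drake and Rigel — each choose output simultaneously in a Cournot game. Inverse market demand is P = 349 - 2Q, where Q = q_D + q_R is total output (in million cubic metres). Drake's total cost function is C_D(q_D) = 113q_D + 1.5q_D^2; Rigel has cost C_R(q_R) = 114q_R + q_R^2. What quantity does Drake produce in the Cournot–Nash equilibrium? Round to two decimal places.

Drake's profit: π_D = (349 - 2Q)q_D - (113q_D + (3/2)q_D²). Setting ∂π_D/∂q_D = 0: 236 - 7q_D - 2(q_R) = 0.
Rigel's first-order condition: 235 - 6q_R - 2(q_D) = 0.
So q_D = (236 - 2q_R)/7 and q_R = (235 - 2q_D)/6.
Solving the pair: q_D = 473/19, q_R = 1173/38.

24.89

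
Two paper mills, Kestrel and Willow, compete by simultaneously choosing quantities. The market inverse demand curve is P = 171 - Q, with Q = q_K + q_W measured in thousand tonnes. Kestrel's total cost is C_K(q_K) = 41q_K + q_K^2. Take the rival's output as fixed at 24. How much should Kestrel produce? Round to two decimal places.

With the rival's output fixed at 24, Kestrel's profit is π_K = (171 - 24 - q_K)q_K - (41q_K + q_K²) = (147 - q_K)q_K - (41q_K + q_K²).
∂π_K/∂q_K = 106 - 4q_K = 0, so q_K = 53/2.

26.50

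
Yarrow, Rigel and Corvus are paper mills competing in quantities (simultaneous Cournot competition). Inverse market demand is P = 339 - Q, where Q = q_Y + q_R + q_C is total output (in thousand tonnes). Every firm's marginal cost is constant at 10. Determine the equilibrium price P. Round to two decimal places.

92.25

Each firm earns π_i = (339 - Q)q_i - 10q_i.
Setting ∂π_i/∂q_i = 0 with rivals' quantities fixed: 329 - 2q_i - Σ_{j≠i} q_j = 0.
By symmetry each firm produces the same amount; substituting Σ_{j≠i} q_j = 2q_i yields q_i = 329/4.
Total output Q = 987/4, so price P = 339 - 987/4 = 369/4.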